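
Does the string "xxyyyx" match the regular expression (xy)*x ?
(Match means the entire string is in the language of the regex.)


|string| = 6; first = 'x'; last = 'x'

No, "xxyyyx" does not match (xy)*x


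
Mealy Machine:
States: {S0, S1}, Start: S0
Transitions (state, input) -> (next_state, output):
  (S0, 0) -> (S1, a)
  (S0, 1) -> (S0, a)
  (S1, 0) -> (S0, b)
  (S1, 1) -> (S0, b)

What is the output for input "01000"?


Step-by-step:
  (S0, 0) -> (S1, a)
  (S1, 1) -> (S0, b)
  (S0, 0) -> (S1, a)
  (S1, 0) -> (S0, b)
  (S0, 0) -> (S1, a)

"ababa"


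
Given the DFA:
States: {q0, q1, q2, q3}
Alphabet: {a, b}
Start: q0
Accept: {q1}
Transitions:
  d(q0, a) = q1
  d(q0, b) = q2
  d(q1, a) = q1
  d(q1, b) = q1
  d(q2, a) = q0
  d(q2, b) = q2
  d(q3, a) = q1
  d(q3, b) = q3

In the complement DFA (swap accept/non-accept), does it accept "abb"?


Trace: q0 -> q1 -> q1 -> q1
Final: q1
Original accept: {q1}
Complement: q1 is in original accept

No, complement rejects (original accepts)


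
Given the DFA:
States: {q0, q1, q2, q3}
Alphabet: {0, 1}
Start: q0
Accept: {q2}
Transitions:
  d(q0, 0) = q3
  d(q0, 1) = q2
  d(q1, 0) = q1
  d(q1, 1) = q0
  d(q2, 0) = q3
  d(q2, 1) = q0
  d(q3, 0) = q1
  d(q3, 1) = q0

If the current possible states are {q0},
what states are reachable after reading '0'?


Apply transition on '0' from each current state:
  d(q0, 0) = q3

{q3}


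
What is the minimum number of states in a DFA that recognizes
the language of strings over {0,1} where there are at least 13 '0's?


States: count = 0, 1, ..., 12, and a final '>= 13' state.
Total: 13 + 1 = 14. Accept = '>= 13' state.

14


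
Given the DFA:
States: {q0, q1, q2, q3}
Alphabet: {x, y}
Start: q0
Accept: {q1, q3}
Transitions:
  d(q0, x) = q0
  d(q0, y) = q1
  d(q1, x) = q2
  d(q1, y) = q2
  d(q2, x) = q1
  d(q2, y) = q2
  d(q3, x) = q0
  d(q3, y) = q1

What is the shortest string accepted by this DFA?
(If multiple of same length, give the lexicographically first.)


BFS by string length (lex-first path to each state shown):
  len 0: q0<-""
  len 1: q0<-"x", q1<-"y"
Found accept state at length 1.

"y"


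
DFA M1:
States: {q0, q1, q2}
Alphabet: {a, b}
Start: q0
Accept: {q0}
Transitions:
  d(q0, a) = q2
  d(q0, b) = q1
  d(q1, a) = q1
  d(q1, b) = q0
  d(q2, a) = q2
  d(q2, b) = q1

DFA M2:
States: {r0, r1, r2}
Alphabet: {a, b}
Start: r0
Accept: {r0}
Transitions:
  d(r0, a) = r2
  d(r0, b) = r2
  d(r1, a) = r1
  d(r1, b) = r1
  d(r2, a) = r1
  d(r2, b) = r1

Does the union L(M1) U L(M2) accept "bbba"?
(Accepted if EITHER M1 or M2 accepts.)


M1: final=q1 accepted=False
M2: final=r1 accepted=False

No, union rejects (neither accepts)


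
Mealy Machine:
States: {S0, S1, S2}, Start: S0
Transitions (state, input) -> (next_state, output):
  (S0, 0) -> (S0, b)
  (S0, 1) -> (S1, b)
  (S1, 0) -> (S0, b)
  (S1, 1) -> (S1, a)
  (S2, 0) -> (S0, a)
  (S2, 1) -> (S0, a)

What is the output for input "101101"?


Step-by-step:
  (S0, 1) -> (S1, b)
  (S1, 0) -> (S0, b)
  (S0, 1) -> (S1, b)
  (S1, 1) -> (S1, a)
  (S1, 0) -> (S0, b)
  (S0, 1) -> (S1, b)

"bbbabb"


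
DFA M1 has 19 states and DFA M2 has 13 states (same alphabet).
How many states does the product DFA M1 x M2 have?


Product construction pairs every M1 state with every M2 state.
19 * 13 = 247

247


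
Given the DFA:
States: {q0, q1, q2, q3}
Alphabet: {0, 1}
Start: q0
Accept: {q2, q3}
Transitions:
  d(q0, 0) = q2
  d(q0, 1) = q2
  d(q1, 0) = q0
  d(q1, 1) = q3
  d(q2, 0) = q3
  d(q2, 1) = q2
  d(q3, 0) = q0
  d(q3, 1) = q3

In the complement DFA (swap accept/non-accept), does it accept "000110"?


Trace: q0 -> q2 -> q3 -> q0 -> q2 -> q2 -> q3
Final: q3
Original accept: {q2, q3}
Complement: q3 is in original accept

No, complement rejects (original accepts)


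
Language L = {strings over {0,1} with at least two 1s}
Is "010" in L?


count('1') = 1

No, "010" is not in L


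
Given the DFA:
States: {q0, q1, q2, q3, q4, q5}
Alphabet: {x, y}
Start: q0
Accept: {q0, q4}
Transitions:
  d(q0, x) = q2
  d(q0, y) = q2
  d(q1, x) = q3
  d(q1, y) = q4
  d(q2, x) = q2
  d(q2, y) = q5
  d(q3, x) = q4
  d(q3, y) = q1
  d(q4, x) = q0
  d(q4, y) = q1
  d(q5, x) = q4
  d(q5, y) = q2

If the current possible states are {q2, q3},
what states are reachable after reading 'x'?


Apply transition on 'x' from each current state:
  d(q2, x) = q2
  d(q3, x) = q4

{q2, q4}


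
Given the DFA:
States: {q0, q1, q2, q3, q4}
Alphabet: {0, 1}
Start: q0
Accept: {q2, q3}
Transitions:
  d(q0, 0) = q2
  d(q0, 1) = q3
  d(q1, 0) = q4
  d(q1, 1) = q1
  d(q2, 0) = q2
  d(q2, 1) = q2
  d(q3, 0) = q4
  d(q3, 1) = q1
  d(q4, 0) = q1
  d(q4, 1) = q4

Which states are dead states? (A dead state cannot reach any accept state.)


Forward reachability from each state:
  q0 -> reaches accept state q2 (live)
  q1 -> reaches {q1, q4}, no accept state (dead)
  q2 -> reaches accept state q2 (live)
  q3 -> reaches accept state q3 (live)
  q4 -> reaches {q1, q4}, no accept state (dead)

{q1, q4}


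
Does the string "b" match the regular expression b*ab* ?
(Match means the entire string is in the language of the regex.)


|string| = 1; first = 'b'; last = 'b'

No, "b" does not match b*ab*


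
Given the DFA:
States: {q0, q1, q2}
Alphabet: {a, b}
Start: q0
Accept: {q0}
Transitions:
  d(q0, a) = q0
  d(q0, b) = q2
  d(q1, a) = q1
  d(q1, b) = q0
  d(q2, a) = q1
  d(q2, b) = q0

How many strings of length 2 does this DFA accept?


Enumerating all length-2 strings:
  "aa" -> q0 [accept]
  "ab" -> q2 [reject]
  "ba" -> q1 [reject]
  "bb" -> q0 [accept]

2 out of 4


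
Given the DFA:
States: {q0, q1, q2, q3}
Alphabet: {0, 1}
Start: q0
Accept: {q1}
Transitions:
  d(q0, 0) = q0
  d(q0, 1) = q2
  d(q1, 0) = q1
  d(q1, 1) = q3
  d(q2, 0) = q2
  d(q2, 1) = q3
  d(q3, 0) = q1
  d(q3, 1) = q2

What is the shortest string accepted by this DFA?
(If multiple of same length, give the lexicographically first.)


BFS by string length (lex-first path to each state shown):
  len 0: q0<-""
  len 1: q0<-"0", q2<-"1"
  len 2: q0<-"00", q2<-"01", q3<-"11"
  len 3: q0<-"000", q1<-"110", q2<-"001", q3<-"011"
Found accept state at length 3.

"110"


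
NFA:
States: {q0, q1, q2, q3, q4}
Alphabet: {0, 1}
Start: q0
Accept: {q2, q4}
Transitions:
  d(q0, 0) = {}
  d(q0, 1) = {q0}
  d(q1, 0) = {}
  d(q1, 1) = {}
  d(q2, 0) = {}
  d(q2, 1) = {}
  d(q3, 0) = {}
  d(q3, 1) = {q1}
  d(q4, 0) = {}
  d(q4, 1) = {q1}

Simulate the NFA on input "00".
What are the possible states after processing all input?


Start: {q0}
  --0--> {}
  --0--> {}

{} (empty set, no valid transitions)


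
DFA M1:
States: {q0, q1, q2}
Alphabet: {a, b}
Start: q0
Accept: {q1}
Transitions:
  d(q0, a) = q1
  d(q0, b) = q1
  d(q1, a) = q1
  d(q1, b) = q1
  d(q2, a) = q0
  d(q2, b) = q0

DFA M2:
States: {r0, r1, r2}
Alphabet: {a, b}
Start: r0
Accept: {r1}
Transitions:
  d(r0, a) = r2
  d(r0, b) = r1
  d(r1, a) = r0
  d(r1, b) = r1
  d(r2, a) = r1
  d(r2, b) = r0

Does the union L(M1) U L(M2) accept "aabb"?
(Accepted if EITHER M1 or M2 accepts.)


M1: final=q1 accepted=True
M2: final=r1 accepted=True

Yes, union accepts


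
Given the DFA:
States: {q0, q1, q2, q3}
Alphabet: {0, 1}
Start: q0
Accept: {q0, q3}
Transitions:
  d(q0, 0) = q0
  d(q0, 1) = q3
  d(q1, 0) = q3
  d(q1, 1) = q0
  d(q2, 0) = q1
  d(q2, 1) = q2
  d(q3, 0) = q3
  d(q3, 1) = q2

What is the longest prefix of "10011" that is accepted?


Run the DFA, marking each prefix where the state is accepting:
  "" -> q0 [accept]
  "1" -> q3 [accept]
  "10" -> q3 [accept]
  "100" -> q3 [accept]
  "1001" -> q2 [reject]
  "10011" -> q2 [reject]

"100"


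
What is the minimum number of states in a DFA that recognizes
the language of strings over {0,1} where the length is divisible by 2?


States track (length) mod 2.
Need 2 states: one per remainder 0..1; accept = remainder 0.

2


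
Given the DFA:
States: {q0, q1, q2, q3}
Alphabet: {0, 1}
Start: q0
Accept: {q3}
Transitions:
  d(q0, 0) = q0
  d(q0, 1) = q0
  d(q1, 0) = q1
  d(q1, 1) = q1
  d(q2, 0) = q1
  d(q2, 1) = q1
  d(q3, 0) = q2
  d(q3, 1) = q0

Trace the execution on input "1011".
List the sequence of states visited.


Input: 1011
d(q0, 1) = q0
d(q0, 0) = q0
d(q0, 1) = q0
d(q0, 1) = q0


q0 -> q0 -> q0 -> q0 -> q0


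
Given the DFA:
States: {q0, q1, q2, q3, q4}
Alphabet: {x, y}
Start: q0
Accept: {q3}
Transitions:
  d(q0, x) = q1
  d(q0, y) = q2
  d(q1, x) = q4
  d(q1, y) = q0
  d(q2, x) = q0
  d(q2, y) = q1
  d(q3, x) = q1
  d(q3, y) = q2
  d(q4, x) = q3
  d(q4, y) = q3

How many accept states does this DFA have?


Accept states listed: {q3}
Counting: q3(1)

1


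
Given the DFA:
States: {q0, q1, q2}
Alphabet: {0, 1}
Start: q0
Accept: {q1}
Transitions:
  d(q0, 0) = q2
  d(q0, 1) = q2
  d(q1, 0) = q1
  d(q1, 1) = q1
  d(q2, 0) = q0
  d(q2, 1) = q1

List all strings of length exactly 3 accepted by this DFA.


All strings of length 3: 8 total
Accepted: 4

"010", "011", "110", "111"


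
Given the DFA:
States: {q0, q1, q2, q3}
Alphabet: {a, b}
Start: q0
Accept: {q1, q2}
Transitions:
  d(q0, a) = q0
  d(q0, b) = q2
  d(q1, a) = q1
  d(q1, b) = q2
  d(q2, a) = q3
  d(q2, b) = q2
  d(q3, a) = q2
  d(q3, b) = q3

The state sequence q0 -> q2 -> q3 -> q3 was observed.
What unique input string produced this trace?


Trace back each transition to find the symbol:
  q0 --[b]--> q2
  q2 --[a]--> q3
  q3 --[b]--> q3

"bab"


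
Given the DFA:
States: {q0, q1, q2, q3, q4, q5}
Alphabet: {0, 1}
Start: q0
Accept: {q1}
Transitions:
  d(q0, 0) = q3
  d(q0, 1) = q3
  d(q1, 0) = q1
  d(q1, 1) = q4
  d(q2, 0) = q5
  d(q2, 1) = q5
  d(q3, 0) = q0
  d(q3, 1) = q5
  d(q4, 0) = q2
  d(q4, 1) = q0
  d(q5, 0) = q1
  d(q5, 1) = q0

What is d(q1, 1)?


Looking up transition d(q1, 1)

q4


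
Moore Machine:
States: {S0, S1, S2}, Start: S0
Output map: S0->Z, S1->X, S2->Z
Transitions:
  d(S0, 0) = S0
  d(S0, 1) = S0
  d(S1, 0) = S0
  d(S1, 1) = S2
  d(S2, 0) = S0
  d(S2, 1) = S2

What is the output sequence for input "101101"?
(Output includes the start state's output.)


Start: S0 (output Z)
  --1--> S0 (output Z)
  --0--> S0 (output Z)
  --1--> S0 (output Z)
  --1--> S0 (output Z)
  --0--> S0 (output Z)
  --1--> S0 (output Z)

"ZZZZZZZ"


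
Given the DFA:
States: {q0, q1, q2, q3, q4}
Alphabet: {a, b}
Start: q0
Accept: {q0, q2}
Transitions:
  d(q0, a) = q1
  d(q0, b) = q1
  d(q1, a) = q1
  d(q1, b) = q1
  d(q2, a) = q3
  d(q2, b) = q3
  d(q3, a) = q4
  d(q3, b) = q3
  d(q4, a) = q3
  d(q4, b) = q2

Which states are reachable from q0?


BFS from q0:
  layer 0: {q0}
  layer 1: {q1}

{q0, q1}


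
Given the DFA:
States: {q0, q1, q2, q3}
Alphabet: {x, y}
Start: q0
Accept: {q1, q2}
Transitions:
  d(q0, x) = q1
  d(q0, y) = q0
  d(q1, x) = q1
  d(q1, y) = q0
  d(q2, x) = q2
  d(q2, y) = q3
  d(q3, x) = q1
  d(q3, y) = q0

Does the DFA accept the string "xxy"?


Trace: q0 -> q1 -> q1 -> q0
Final state: q0
Accept states: {q1, q2}

No, rejected (final state q0 is not an accept state)


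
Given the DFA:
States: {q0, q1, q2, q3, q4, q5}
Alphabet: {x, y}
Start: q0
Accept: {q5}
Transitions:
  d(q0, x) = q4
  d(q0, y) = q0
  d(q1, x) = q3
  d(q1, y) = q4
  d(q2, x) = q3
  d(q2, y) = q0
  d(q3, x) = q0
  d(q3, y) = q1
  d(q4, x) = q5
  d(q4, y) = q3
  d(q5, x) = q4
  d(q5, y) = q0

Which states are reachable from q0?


BFS from q0:
  layer 0: {q0}
  layer 1: {q4}
  layer 2: {q3, q5}
  layer 3: {q1}

{q0, q1, q3, q4, q5}


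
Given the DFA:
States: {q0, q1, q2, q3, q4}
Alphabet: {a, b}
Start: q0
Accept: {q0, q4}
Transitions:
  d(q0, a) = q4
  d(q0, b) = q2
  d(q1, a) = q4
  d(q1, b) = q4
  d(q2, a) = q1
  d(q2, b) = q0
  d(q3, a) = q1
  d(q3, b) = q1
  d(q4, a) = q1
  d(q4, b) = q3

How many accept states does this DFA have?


Accept states listed: {q0, q4}
Counting: q0(1) q4(2)

2


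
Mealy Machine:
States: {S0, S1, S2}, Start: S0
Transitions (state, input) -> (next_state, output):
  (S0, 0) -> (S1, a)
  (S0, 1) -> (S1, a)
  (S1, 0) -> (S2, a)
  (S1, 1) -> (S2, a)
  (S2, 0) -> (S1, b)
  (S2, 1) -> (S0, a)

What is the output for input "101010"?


Step-by-step:
  (S0, 1) -> (S1, a)
  (S1, 0) -> (S2, a)
  (S2, 1) -> (S0, a)
  (S0, 0) -> (S1, a)
  (S1, 1) -> (S2, a)
  (S2, 0) -> (S1, b)

"aaaaab"


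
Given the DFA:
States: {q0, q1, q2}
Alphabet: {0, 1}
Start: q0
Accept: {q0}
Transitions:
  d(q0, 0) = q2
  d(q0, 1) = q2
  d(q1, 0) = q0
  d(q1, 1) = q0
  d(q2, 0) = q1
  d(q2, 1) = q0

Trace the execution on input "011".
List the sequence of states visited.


Input: 011
d(q0, 0) = q2
d(q2, 1) = q0
d(q0, 1) = q2


q0 -> q2 -> q0 -> q2


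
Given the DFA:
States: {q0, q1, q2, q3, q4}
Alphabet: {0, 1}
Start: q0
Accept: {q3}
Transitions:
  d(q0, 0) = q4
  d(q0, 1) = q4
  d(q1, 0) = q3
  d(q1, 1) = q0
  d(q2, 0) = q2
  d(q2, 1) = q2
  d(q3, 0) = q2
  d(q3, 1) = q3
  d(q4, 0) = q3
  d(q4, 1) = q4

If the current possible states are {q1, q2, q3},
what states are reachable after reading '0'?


Apply transition on '0' from each current state:
  d(q1, 0) = q3
  d(q2, 0) = q2
  d(q3, 0) = q2

{q2, q3}


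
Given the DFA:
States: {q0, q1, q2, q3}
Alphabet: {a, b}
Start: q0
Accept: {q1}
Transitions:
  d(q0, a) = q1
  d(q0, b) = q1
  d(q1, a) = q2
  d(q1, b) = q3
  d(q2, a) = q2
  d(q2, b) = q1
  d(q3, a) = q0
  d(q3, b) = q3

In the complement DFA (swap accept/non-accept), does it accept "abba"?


Trace: q0 -> q1 -> q3 -> q3 -> q0
Final: q0
Original accept: {q1}
Complement: q0 is not in original accept

Yes, complement accepts (original rejects)


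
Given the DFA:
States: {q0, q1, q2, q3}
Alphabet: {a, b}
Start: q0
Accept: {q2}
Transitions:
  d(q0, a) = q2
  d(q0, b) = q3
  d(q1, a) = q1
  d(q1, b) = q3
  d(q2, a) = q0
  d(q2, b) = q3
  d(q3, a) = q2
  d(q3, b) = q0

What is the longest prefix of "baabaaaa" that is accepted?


Run the DFA, marking each prefix where the state is accepting:
  "" -> q0 [reject]
  "b" -> q3 [reject]
  "ba" -> q2 [accept]
  "baa" -> q0 [reject]
  "baab" -> q3 [reject]
  "baaba" -> q2 [accept]
  "baabaa" -> q0 [reject]
  "baabaaa" -> q2 [accept]
  "baabaaaa" -> q0 [reject]

"baabaaa"


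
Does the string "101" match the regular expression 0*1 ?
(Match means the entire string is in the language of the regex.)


|string| = 3; first = '1'; last = '1'

No, "101" does not match 0*1


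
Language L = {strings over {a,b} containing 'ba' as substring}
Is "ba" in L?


'ba' occurs at index 0

Yes, "ba" is in L


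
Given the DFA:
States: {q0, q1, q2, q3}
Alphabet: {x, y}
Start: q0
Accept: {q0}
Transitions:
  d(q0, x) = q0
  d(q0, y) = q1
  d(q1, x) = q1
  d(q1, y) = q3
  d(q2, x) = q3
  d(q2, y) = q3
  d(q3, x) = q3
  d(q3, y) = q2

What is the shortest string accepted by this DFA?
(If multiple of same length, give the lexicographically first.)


BFS by string length (lex-first path to each state shown):
  len 0: q0<-""
Found accept state at length 0.

"" (empty string)


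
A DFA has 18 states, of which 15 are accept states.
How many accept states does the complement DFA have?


Complement swaps accept and non-accept states.
18 - 15 = 3

3


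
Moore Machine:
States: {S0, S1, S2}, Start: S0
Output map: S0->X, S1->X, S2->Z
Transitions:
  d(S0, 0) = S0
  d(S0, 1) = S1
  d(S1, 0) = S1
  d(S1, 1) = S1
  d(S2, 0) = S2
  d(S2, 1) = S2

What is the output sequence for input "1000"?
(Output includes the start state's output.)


Start: S0 (output X)
  --1--> S1 (output X)
  --0--> S1 (output X)
  --0--> S1 (output X)
  --0--> S1 (output X)

"XXXXX"


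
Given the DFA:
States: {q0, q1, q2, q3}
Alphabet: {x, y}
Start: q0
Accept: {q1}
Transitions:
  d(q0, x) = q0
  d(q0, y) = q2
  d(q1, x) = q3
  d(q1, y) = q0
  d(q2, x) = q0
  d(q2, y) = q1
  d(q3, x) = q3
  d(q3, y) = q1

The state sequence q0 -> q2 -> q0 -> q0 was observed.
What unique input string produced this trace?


Trace back each transition to find the symbol:
  q0 --[y]--> q2
  q2 --[x]--> q0
  q0 --[x]--> q0

"yxx"


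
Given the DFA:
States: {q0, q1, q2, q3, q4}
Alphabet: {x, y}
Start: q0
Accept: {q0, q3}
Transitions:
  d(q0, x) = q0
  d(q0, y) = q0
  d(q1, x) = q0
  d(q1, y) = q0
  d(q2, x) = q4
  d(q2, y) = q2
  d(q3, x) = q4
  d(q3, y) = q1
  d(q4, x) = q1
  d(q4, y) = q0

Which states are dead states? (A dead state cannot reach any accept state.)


Forward reachability from each state:
  q0 -> reaches accept state q0 (live)
  q1 -> reaches accept state q0 (live)
  q2 -> reaches accept state q0 (live)
  q3 -> reaches accept state q0 (live)
  q4 -> reaches accept state q0 (live)

None (all states can reach an accept state)


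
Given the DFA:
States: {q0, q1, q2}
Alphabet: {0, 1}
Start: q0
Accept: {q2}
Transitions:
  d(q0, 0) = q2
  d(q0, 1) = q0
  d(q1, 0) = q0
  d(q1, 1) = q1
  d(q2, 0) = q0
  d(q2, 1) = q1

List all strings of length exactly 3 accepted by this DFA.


All strings of length 3: 8 total
Accepted: 2

"000", "110"


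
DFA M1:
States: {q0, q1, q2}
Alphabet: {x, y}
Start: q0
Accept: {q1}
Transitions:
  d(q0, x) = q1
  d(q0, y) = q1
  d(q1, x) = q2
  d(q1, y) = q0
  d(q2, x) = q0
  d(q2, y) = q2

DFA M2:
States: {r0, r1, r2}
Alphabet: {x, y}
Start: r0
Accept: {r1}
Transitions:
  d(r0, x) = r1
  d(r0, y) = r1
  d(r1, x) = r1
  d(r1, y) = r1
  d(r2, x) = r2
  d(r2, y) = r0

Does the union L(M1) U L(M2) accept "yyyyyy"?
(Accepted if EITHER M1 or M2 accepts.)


M1: final=q0 accepted=False
M2: final=r1 accepted=True

Yes, union accepts


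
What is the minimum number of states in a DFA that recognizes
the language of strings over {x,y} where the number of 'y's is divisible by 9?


States track (count of 'y') mod 9.
Need 9 states: one per remainder 0..8; accept = remainder 0.

9


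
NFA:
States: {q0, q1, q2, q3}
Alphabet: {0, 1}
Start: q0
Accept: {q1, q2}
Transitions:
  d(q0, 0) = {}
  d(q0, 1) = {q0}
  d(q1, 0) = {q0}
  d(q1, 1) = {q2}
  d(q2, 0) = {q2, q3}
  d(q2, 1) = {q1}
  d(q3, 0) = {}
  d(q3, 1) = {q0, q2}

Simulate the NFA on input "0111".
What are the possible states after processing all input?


Start: {q0}
  --0--> {}
  --1--> {}
  --1--> {}
  --1--> {}

{} (empty set, no valid transitions)


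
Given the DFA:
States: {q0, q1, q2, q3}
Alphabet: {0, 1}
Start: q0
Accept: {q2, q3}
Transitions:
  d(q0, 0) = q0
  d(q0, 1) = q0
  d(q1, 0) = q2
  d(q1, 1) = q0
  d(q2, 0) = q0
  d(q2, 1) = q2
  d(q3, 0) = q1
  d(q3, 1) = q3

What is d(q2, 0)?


Looking up transition d(q2, 0)

q0


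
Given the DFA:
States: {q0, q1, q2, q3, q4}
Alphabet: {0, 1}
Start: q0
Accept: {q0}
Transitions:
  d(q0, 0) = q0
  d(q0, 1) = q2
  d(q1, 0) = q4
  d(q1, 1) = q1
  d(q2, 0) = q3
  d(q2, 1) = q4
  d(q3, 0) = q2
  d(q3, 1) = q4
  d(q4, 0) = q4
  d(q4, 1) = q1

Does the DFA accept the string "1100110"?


Trace: q0 -> q2 -> q4 -> q4 -> q4 -> q1 -> q1 -> q4
Final state: q4
Accept states: {q0}

No, rejected (final state q4 is not an accept state)


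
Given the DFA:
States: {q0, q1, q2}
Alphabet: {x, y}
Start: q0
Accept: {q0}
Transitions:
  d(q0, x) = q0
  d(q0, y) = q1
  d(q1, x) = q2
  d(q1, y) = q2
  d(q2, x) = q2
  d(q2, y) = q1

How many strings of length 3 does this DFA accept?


Enumerating all length-3 strings:
  "xxx" -> q0 [accept]
  "xxy" -> q1 [reject]
  "xyx" -> q2 [reject]
  "xyy" -> q2 [reject]
  "yxx" -> q2 [reject]
  "yxy" -> q1 [reject]
  "yyx" -> q2 [reject]
  "yyy" -> q1 [reject]

1 out of 8


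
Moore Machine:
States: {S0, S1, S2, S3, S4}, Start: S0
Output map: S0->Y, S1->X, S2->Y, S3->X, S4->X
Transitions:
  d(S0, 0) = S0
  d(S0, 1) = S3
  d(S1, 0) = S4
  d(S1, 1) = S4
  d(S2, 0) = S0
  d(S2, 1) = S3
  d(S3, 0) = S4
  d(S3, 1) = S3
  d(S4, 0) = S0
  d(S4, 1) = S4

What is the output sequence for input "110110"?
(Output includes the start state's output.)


Start: S0 (output Y)
  --1--> S3 (output X)
  --1--> S3 (output X)
  --0--> S4 (output X)
  --1--> S4 (output X)
  --1--> S4 (output X)
  --0--> S0 (output Y)

"YXXXXXY"


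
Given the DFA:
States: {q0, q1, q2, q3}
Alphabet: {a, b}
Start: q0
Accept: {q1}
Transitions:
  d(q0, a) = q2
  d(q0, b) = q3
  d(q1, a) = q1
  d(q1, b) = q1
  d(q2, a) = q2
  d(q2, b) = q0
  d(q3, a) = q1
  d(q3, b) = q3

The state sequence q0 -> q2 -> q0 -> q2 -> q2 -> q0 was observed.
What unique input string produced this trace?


Trace back each transition to find the symbol:
  q0 --[a]--> q2
  q2 --[b]--> q0
  q0 --[a]--> q2
  q2 --[a]--> q2
  q2 --[b]--> q0

"abaab"


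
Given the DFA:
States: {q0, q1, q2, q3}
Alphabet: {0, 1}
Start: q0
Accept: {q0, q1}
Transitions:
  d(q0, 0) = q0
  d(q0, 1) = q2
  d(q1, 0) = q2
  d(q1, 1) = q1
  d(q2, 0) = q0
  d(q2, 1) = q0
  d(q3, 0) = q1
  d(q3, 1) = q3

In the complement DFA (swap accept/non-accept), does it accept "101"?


Trace: q0 -> q2 -> q0 -> q2
Final: q2
Original accept: {q0, q1}
Complement: q2 is not in original accept

Yes, complement accepts (original rejects)


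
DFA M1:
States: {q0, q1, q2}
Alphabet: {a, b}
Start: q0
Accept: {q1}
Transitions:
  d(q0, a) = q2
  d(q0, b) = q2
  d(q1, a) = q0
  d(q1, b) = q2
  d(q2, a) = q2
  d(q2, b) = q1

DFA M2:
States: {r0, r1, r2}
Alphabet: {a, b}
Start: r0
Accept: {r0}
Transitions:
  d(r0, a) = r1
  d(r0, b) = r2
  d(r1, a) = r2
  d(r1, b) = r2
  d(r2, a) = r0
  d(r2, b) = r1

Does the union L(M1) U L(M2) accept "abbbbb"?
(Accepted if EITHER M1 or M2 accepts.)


M1: final=q1 accepted=True
M2: final=r2 accepted=False

Yes, union accepts


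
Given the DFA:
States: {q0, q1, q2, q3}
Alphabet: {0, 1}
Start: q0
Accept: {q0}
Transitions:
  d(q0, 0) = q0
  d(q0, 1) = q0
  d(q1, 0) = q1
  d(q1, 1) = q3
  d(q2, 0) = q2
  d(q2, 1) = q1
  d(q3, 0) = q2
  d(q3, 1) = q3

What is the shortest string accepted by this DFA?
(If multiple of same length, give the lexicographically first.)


BFS by string length (lex-first path to each state shown):
  len 0: q0<-""
Found accept state at length 0.

"" (empty string)


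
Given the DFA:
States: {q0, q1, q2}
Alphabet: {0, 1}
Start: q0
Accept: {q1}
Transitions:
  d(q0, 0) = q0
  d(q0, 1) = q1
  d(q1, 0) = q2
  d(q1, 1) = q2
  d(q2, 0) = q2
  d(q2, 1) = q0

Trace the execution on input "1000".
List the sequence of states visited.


Input: 1000
d(q0, 1) = q1
d(q1, 0) = q2
d(q2, 0) = q2
d(q2, 0) = q2


q0 -> q1 -> q2 -> q2 -> q2


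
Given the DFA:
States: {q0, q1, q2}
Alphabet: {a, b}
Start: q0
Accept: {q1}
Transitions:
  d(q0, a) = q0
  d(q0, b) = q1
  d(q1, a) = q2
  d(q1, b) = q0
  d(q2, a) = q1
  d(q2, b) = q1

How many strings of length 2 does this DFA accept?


Enumerating all length-2 strings:
  "aa" -> q0 [reject]
  "ab" -> q1 [accept]
  "ba" -> q2 [reject]
  "bb" -> q0 [reject]

1 out of 4


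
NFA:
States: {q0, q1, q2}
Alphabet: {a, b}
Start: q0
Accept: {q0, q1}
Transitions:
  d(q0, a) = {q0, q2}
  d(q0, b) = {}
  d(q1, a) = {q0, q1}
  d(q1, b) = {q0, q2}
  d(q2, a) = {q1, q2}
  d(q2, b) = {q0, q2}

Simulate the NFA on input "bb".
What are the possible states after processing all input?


Start: {q0}
  --b--> {}
  --b--> {}

{} (empty set, no valid transitions)


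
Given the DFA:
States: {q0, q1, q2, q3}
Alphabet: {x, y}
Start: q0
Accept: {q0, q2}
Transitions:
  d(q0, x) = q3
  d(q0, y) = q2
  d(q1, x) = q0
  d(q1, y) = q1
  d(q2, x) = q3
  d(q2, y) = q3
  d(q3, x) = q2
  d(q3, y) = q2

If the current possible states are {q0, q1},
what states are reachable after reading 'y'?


Apply transition on 'y' from each current state:
  d(q0, y) = q2
  d(q1, y) = q1

{q1, q2}


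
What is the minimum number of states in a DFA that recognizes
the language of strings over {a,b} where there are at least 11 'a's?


States: count = 0, 1, ..., 10, and a final '>= 11' state.
Total: 11 + 1 = 12. Accept = '>= 11' state.

12


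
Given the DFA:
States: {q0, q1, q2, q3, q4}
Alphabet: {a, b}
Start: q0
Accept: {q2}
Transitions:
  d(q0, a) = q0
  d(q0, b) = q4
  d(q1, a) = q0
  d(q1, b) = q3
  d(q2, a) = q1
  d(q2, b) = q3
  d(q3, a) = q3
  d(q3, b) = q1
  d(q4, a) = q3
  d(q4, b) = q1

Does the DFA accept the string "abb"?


Trace: q0 -> q0 -> q4 -> q1
Final state: q1
Accept states: {q2}

No, rejected (final state q1 is not an accept state)


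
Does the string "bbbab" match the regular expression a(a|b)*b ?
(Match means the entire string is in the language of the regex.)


|string| = 5; first = 'b'; last = 'b'

No, "bbbab" does not match a(a|b)*b


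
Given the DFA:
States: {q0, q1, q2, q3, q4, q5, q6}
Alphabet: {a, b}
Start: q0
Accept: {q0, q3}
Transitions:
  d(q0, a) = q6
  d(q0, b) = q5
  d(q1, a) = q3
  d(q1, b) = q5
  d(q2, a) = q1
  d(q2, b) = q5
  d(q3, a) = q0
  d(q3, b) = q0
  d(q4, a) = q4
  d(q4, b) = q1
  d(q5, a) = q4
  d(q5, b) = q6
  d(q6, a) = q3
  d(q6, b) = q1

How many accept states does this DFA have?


Accept states listed: {q0, q3}
Counting: q0(1) q3(2)

2


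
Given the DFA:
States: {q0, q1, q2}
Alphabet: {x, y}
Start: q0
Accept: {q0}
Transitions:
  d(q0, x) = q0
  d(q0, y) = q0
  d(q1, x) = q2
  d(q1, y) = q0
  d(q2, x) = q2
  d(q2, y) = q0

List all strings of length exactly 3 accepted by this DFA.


All strings of length 3: 8 total
Accepted: 8

"xxx", "xxy", "xyx", "xyy", "yxx", "yxy", "yyx", "yyy"


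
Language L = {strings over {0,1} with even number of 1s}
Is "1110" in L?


count('1') = 3; 3 mod 2 = 1

No, "1110" is not in L


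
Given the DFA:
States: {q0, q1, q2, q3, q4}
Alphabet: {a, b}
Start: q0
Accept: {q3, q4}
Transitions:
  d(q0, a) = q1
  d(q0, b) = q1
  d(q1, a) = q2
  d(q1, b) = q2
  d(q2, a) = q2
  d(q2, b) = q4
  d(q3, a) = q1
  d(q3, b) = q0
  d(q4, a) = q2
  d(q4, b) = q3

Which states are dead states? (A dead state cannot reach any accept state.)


Forward reachability from each state:
  q0 -> reaches accept state q3 (live)
  q1 -> reaches accept state q3 (live)
  q2 -> reaches accept state q3 (live)
  q3 -> reaches accept state q3 (live)
  q4 -> reaches accept state q3 (live)

None (all states can reach an accept state)


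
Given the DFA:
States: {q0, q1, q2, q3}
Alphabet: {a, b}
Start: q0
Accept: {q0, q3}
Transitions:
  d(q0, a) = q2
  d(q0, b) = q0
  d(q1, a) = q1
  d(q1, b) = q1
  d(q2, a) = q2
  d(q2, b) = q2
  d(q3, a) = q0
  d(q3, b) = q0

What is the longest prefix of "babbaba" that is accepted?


Run the DFA, marking each prefix where the state is accepting:
  "" -> q0 [accept]
  "b" -> q0 [accept]
  "ba" -> q2 [reject]
  "bab" -> q2 [reject]
  "babb" -> q2 [reject]
  "babba" -> q2 [reject]
  "babbab" -> q2 [reject]
  "babbaba" -> q2 [reject]

"b"


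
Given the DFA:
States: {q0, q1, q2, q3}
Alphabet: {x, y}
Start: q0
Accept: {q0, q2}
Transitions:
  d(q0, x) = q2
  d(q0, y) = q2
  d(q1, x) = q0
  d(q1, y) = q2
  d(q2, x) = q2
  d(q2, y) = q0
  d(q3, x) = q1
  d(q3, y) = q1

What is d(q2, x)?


Looking up transition d(q2, x)

q2


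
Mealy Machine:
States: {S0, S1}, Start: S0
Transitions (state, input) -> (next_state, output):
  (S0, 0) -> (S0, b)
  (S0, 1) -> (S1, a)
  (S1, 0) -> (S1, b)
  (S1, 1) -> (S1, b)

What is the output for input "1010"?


Step-by-step:
  (S0, 1) -> (S1, a)
  (S1, 0) -> (S1, b)
  (S1, 1) -> (S1, b)
  (S1, 0) -> (S1, b)

"abbb"


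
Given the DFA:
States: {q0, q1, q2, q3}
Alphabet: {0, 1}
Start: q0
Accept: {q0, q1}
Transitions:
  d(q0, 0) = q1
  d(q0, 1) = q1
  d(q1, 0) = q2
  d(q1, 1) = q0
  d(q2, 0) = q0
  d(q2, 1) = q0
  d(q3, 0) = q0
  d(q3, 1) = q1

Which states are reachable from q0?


BFS from q0:
  layer 0: {q0}
  layer 1: {q1}
  layer 2: {q2}

{q0, q1, q2}


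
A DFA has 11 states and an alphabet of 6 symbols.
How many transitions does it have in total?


Each state has exactly one transition per symbol.
11 * 6 = 66

66


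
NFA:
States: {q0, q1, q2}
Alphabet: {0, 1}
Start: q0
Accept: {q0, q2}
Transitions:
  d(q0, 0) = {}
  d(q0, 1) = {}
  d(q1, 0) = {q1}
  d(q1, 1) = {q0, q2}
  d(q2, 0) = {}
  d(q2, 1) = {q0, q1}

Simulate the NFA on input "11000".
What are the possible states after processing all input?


Start: {q0}
  --1--> {}
  --1--> {}
  --0--> {}
  --0--> {}
  --0--> {}

{} (empty set, no valid transitions)


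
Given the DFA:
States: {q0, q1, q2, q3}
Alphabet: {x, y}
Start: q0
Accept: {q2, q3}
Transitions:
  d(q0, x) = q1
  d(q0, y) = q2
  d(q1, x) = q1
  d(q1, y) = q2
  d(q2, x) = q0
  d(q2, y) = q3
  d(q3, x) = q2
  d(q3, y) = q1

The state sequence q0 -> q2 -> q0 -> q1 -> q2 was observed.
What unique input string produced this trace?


Trace back each transition to find the symbol:
  q0 --[y]--> q2
  q2 --[x]--> q0
  q0 --[x]--> q1
  q1 --[y]--> q2

"yxxy"


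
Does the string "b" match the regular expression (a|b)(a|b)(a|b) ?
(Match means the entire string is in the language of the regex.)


|string| = 1; first = 'b'; last = 'b'

No, "b" does not match (a|b)(a|b)(a|b)


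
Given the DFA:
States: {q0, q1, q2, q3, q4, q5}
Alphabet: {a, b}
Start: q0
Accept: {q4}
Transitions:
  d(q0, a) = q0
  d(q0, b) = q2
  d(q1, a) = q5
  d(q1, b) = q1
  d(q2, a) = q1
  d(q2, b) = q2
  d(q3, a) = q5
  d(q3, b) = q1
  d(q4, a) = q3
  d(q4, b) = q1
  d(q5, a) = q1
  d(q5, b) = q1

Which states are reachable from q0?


BFS from q0:
  layer 0: {q0}
  layer 1: {q2}
  layer 2: {q1}
  layer 3: {q5}

{q0, q1, q2, q5}


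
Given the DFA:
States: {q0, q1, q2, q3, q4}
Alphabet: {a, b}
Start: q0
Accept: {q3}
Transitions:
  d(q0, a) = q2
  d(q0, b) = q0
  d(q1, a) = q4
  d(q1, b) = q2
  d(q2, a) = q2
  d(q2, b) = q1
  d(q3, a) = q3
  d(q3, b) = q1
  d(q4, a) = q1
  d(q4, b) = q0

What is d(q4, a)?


Looking up transition d(q4, a)

q1


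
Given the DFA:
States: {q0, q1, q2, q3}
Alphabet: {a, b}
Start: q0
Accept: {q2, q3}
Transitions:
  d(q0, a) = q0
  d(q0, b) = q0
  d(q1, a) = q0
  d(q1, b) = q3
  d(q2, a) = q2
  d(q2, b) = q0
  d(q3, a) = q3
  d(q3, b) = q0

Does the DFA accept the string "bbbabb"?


Trace: q0 -> q0 -> q0 -> q0 -> q0 -> q0 -> q0
Final state: q0
Accept states: {q2, q3}

No, rejected (final state q0 is not an accept state)


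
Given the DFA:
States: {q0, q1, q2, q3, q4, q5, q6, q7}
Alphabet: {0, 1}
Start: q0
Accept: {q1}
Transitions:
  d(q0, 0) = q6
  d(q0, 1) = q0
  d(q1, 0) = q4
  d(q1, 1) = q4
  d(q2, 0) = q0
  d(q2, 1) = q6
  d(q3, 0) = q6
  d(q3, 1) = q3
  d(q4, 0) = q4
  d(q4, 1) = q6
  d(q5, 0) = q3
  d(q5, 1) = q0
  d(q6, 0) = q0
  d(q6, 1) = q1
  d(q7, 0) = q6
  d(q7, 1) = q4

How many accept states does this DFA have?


Accept states listed: {q1}
Counting: q1(1)

1


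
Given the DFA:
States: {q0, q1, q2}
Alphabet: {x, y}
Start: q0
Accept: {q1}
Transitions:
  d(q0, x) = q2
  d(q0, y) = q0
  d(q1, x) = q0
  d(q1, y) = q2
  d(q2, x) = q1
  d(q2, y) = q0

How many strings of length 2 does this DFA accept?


Enumerating all length-2 strings:
  "xx" -> q1 [accept]
  "xy" -> q0 [reject]
  "yx" -> q2 [reject]
  "yy" -> q0 [reject]

1 out of 4


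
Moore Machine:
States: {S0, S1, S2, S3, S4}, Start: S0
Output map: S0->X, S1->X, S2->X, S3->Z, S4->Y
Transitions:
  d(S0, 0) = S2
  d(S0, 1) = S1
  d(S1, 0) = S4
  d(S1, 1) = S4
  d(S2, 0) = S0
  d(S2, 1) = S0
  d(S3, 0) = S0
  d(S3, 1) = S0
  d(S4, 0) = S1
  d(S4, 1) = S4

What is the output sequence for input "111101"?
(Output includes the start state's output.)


Start: S0 (output X)
  --1--> S1 (output X)
  --1--> S4 (output Y)
  --1--> S4 (output Y)
  --1--> S4 (output Y)
  --0--> S1 (output X)
  --1--> S4 (output Y)

"XXYYYXY"


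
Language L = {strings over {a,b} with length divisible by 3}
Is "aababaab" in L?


length = 8; 8 mod 3 = 2

No, "aababaab" is not in L


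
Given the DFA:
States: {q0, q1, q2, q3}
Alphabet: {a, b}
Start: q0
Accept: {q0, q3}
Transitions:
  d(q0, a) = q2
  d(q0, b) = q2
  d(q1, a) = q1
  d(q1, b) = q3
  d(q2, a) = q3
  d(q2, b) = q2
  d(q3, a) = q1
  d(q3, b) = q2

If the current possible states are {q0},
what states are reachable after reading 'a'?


Apply transition on 'a' from each current state:
  d(q0, a) = q2

{q2}


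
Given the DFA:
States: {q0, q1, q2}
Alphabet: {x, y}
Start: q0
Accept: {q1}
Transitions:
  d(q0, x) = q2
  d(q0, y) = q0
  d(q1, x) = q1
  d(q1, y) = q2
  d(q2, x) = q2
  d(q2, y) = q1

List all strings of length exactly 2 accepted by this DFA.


All strings of length 2: 4 total
Accepted: 1

"xy"


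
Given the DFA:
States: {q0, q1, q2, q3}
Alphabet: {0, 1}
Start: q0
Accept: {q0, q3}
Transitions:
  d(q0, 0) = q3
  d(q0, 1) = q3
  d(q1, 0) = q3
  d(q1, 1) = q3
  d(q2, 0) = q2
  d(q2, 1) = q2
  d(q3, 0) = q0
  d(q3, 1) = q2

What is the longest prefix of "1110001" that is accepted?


Run the DFA, marking each prefix where the state is accepting:
  "" -> q0 [accept]
  "1" -> q3 [accept]
  "11" -> q2 [reject]
  "111" -> q2 [reject]
  "1110" -> q2 [reject]
  "11100" -> q2 [reject]
  "111000" -> q2 [reject]
  "1110001" -> q2 [reject]

"1"


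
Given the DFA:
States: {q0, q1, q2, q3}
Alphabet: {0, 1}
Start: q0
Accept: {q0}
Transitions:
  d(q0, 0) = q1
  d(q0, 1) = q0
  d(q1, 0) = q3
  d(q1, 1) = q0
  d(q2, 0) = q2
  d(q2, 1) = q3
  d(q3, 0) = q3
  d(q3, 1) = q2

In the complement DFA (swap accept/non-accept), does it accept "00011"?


Trace: q0 -> q1 -> q3 -> q3 -> q2 -> q3
Final: q3
Original accept: {q0}
Complement: q3 is not in original accept

Yes, complement accepts (original rejects)


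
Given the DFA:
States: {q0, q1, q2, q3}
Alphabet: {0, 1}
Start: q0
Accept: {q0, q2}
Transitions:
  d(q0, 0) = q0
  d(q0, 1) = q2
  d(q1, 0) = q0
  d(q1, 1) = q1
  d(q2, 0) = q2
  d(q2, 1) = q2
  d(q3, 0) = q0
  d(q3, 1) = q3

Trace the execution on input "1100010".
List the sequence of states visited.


Input: 1100010
d(q0, 1) = q2
d(q2, 1) = q2
d(q2, 0) = q2
d(q2, 0) = q2
d(q2, 0) = q2
d(q2, 1) = q2
d(q2, 0) = q2


q0 -> q2 -> q2 -> q2 -> q2 -> q2 -> q2 -> q2


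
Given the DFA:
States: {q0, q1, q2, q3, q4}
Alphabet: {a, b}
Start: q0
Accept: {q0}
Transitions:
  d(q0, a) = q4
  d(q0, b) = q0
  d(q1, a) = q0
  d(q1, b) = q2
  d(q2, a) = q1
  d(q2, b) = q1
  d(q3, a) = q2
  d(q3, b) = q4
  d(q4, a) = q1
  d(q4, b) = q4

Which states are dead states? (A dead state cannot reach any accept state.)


Forward reachability from each state:
  q0 -> reaches accept state q0 (live)
  q1 -> reaches accept state q0 (live)
  q2 -> reaches accept state q0 (live)
  q3 -> reaches accept state q0 (live)
  q4 -> reaches accept state q0 (live)

None (all states can reach an accept state)


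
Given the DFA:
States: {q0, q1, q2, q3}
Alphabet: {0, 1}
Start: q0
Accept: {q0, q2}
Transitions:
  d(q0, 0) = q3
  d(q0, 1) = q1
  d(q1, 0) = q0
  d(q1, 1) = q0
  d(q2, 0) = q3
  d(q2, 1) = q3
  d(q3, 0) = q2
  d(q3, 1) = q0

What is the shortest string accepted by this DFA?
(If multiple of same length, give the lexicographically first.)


BFS by string length (lex-first path to each state shown):
  len 0: q0<-""
Found accept state at length 0.

"" (empty string)


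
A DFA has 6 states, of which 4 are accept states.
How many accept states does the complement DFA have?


Complement swaps accept and non-accept states.
6 - 4 = 2

2


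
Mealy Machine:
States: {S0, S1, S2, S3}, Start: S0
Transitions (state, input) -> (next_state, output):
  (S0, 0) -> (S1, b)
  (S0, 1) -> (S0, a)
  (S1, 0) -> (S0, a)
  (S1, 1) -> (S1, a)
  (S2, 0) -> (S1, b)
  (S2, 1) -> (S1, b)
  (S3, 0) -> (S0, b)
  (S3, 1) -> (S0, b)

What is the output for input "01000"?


Step-by-step:
  (S0, 0) -> (S1, b)
  (S1, 1) -> (S1, a)
  (S1, 0) -> (S0, a)
  (S0, 0) -> (S1, b)
  (S1, 0) -> (S0, a)

"baaba"


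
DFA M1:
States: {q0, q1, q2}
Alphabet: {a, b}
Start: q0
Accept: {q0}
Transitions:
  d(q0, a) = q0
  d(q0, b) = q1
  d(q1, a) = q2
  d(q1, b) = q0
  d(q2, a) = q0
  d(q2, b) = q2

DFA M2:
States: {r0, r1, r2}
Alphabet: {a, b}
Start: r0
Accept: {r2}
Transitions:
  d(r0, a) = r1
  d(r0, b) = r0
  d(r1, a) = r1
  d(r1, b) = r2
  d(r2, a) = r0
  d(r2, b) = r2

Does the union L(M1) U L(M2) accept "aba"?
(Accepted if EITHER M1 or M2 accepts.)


M1: final=q2 accepted=False
M2: final=r0 accepted=False

No, union rejects (neither accepts)


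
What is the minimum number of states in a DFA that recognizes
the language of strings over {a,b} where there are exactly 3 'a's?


States: count = 0, 1, ..., 3 (that's 4 states), plus a dead state for count > 3.
Total: 4 + 1 = 5. Accept = count-3 state.

5


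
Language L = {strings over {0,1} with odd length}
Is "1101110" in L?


length = 7; 7 mod 2 = 1

Yes, "1101110" is in L


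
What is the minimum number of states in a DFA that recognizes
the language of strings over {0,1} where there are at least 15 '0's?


States: count = 0, 1, ..., 14, and a final '>= 15' state.
Total: 15 + 1 = 16. Accept = '>= 15' state.

16


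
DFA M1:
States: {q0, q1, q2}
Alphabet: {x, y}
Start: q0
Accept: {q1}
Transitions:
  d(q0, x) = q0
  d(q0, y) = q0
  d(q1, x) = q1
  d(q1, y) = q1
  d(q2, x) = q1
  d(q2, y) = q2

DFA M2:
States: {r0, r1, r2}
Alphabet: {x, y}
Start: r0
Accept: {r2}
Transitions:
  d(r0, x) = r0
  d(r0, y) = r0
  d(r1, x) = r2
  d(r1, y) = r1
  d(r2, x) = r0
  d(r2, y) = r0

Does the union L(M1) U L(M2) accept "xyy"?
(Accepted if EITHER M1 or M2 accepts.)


M1: final=q0 accepted=False
M2: final=r0 accepted=False

No, union rejects (neither accepts)


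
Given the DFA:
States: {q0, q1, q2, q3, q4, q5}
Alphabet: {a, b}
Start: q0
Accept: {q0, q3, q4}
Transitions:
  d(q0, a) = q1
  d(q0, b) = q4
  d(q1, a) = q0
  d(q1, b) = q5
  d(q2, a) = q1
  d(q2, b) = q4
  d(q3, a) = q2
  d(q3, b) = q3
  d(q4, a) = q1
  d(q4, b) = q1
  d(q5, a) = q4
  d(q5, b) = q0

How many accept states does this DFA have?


Accept states listed: {q0, q3, q4}
Counting: q0(1) q3(2) q4(3)

3


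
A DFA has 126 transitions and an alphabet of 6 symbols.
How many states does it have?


Each state has exactly one transition per symbol.
states = transitions / |alphabet| = 126 / 6 = 21

21


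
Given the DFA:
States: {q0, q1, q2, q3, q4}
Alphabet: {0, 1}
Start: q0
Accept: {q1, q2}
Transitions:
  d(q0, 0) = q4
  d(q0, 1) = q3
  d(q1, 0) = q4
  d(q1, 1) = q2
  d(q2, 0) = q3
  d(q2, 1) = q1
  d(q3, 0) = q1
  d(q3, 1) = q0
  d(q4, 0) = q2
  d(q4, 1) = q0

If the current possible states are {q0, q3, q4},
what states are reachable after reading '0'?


Apply transition on '0' from each current state:
  d(q0, 0) = q4
  d(q3, 0) = q1
  d(q4, 0) = q2

{q1, q2, q4}


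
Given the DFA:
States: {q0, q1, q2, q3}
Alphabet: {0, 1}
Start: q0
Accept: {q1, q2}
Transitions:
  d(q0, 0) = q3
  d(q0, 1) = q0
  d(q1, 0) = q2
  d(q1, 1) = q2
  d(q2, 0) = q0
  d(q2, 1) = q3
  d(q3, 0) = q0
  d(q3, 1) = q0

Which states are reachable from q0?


BFS from q0:
  layer 0: {q0}
  layer 1: {q3}

{q0, q3}


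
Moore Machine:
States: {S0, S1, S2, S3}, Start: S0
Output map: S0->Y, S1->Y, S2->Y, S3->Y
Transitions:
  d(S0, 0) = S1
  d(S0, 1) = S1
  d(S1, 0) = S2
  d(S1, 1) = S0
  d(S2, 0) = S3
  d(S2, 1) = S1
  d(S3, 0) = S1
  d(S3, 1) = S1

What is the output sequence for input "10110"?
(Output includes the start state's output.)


Start: S0 (output Y)
  --1--> S1 (output Y)
  --0--> S2 (output Y)
  --1--> S1 (output Y)
  --1--> S0 (output Y)
  --0--> S1 (output Y)

"YYYYYY"


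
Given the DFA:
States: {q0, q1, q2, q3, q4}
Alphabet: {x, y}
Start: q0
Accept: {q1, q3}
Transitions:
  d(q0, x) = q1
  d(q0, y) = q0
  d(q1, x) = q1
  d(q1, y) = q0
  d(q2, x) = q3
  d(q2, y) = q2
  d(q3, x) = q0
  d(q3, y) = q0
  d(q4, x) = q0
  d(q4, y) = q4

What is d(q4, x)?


Looking up transition d(q4, x)

q0


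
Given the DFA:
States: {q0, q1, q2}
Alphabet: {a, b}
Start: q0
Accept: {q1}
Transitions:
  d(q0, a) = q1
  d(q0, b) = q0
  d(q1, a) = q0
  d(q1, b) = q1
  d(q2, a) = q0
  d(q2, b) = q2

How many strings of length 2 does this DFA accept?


Enumerating all length-2 strings:
  "aa" -> q0 [reject]
  "ab" -> q1 [accept]
  "ba" -> q1 [accept]
  "bb" -> q0 [reject]

2 out of 4


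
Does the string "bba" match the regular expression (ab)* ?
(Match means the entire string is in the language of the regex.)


|string| = 3; first = 'b'; last = 'a'

No, "bba" does not match (ab)*


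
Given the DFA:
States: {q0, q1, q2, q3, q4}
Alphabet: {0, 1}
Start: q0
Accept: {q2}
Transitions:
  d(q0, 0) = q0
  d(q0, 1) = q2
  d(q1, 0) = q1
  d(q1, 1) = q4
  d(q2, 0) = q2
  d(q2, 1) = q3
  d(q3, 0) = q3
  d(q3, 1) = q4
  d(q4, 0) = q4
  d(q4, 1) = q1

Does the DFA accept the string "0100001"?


Trace: q0 -> q0 -> q2 -> q2 -> q2 -> q2 -> q2 -> q3
Final state: q3
Accept states: {q2}

No, rejected (final state q3 is not an accept state)
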